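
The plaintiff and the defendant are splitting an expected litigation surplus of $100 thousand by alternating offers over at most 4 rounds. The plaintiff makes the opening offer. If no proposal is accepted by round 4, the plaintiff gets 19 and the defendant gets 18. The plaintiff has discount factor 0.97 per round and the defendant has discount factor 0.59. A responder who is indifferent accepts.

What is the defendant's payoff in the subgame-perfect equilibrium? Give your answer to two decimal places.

Round 4 (the defendant proposes): the plaintiff gets 19 if talks fail, so the defendant offers 19 and keeps 81.
Round 3 (the plaintiff proposes): the defendant can get 81 next round, worth 0.59 × 81 = 47.79 now; the plaintiff offers that and keeps 52.21.
Round 2 (the defendant proposes): the plaintiff can get 52.21 next round, worth 0.97 × 52.21 = 50.6437 now. The defendant offers 50.6437 and keeps 100 − 50.6437 = 49.3563.
Round 1 (the plaintiff proposes): the defendant can get 49.3563 next round, worth 0.59 × 49.3563 = 29.120217 now, so the plaintiff offers 29.120217, keeping 70.879783.

29.12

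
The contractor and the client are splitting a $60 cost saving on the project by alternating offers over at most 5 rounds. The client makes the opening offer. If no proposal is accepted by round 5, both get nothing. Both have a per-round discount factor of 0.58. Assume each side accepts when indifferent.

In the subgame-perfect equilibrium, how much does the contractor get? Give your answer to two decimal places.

19.53

Round 5 (the client proposes): the contractor will accept anything ≥ 0, so the client offers 0 and keeps 60.
Round 4 (the contractor proposes): the client can get 60 next round, worth 0.58 × 60 = 34.8 now, so the contractor offers 34.8, keeping 25.2.
Round 3 (the client proposes): the contractor can get 25.2 next round, worth 0.58 × 25.2 = 14.616 now; the client offers that and keeps 45.384.
Round 2 (the contractor proposes): the client can get 45.384 next round, worth 0.58 × 45.384 = 26.32272 now; the contractor offers that and keeps 33.67728.
Round 1 (the client proposes): the contractor can get 33.67728 next round, worth 0.58 × 33.67728 = 19.5328224 now; the client offers that and keeps 40.4671776.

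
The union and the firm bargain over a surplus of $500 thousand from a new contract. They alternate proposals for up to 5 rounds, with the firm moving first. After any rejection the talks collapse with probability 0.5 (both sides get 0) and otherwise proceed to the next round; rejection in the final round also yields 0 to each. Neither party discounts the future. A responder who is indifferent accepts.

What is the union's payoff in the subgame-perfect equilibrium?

156.25

Round 5 (the firm proposes): the union will accept anything ≥ 0, so the firm offers 0 and keeps 500.
Round 4 (the union proposes): rejecting gives the firm an expected 0.5 × 500 = 250, so the union offers 250, keeping 250.
Round 3 (the firm proposes): rejecting gives the union an expected 0.5 × 250 = 125. The firm offers 125 and keeps 500 − 125 = 375.
Round 2 (the union proposes): rejecting gives the firm an expected 0.5 × 375 = 187.5. The union offers 187.5 and keeps 500 − 187.5 = 312.5.
Round 1 (the firm proposes): rejecting gives the union an expected 0.5 × 312.5 = 156.25; the firm offers that and keeps 343.75.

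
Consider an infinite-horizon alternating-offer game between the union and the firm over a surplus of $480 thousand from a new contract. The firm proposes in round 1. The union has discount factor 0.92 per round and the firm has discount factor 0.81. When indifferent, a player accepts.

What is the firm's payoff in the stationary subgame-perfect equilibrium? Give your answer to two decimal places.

When the firm proposes, the union accepts any offer worth at least 0.92 times what the union would get by proposing next round; and vice versa.
This gives x = 480 − 0.92y and y = 480 − 0.81x, where x and y are each side's share when it proposes.
Hence (1 − 0.92·0.81)x = 480(1 − 0.92), i.e. 0.2548·x = 38.4.
x ≈ 150.7064; the union's share is 480 − x ≈ 329.2936.

150.71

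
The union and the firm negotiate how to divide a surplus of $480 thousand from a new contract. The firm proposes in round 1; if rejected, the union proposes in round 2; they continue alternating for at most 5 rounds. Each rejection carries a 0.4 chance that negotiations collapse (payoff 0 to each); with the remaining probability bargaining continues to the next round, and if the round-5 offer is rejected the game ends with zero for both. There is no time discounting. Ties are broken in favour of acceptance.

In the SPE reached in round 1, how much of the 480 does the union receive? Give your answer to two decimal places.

By backward induction:
Round 5 (the firm proposes): rejection yields 0 for the union; the firm offers 0 and keeps 480.
Round 4 (the union proposes): rejecting gives the firm an expected 0.6 × 480 = 288, so the union offers 288, keeping 192.
Round 3 (the firm proposes): rejecting gives the union an expected 0.6 × 192 = 115.2, so the firm offers 115.2, keeping 364.8.
Round 2 (the union proposes): rejecting gives the firm an expected 0.6 × 364.8 = 218.88, so the union offers 218.88, keeping 261.12.
Round 1 (the firm proposes): rejecting gives the union an expected 0.6 × 261.12 = 156.672. The firm offers 156.672 and keeps 480 − 156.672 = 323.328.

156.67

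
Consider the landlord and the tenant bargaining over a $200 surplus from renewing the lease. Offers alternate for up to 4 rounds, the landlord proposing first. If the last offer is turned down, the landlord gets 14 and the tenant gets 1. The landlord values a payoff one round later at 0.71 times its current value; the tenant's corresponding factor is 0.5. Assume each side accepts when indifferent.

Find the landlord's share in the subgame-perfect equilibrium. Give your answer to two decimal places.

Round 4 (the tenant proposes): the landlord gets 14 if talks fail, so the tenant offers 14 and keeps 186.
Round 3 (the landlord proposes): the tenant can get 186 next round, worth 0.5 × 186 = 93 now. The landlord offers 93 and keeps 200 − 93 = 107.
Round 2 (the tenant proposes): the landlord can get 107 next round, worth 0.71 × 107 = 75.97 now, so the tenant offers 75.97, keeping 124.03.
Round 1 (the landlord proposes): the tenant can get 124.03 next round, worth 0.5 × 124.03 = 62.015 now. The landlord offers 62.015 and keeps 200 − 62.015 = 137.985.

137.99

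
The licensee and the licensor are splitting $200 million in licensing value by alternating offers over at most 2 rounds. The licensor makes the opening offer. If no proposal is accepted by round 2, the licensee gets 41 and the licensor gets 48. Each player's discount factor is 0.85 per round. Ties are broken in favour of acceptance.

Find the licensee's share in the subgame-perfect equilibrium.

129.2

Round 2 (the licensee proposes): the licensor gets 48 if talks fail, so the licensee offers 48 and keeps 152.
Round 1 (the licensor proposes): the licensee can get 152 next round, worth 0.85 × 152 = 129.2 now, so the licensor offers 129.2, keeping 70.8.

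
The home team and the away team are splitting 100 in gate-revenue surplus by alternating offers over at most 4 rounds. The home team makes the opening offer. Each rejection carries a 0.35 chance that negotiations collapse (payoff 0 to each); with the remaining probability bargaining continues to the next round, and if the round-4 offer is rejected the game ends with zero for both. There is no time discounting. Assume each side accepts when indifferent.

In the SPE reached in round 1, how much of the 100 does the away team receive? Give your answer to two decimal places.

Round 4 (the away team proposes): rejection yields 0 for the home team; the away team offers 0 and keeps 100.
Round 3 (the home team proposes): rejecting gives the away team an expected 0.65 × 100 = 65, so the home team offers 65, keeping 35.
Round 2 (the away team proposes): rejecting gives the home team an expected 0.65 × 35 = 22.75. The away team offers 22.75 and keeps 100 − 22.75 = 77.25.
Round 1 (the home team proposes): rejecting gives the away team an expected 0.65 × 77.25 = 50.2125. The home team offers 50.2125 and keeps 100 − 50.2125 = 49.7875.

50.21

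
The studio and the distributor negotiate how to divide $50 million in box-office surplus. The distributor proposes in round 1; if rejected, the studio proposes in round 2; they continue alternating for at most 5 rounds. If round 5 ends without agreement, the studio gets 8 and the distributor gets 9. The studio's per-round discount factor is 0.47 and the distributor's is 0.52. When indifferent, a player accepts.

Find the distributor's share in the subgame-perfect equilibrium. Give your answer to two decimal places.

Round 5 (the distributor proposes): the studio gets 8 if talks fail, so the distributor offers 8 and keeps 42.
Round 4 (the studio proposes): the distributor can get 42 next round, worth 0.52 × 42 = 21.84 now; the studio offers that and keeps 28.16.
Round 3 (the distributor proposes): the studio can get 28.16 next round, worth 0.47 × 28.16 = 13.2352 now; the distributor offers that and keeps 36.7648.
Round 2 (the studio proposes): the distributor can get 36.7648 next round, worth 0.52 × 36.7648 = 19.117696 now, so the studio offers 19.117696, keeping 30.882304.
Round 1 (the distributor proposes): the studio can get 30.882304 next round, worth 0.47 × 30.882304 = 14.51468288 now, so the distributor offers 14.51468288, keeping 35.48531712.

35.49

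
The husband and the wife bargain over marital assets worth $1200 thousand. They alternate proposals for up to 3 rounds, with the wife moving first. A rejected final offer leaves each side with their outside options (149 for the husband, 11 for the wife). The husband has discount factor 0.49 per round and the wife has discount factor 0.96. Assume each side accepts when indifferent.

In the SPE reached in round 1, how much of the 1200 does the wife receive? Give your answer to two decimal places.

1106.39

Round 3 (the wife proposes): the husband gets 149 if talks fail, so the wife offers 149 and keeps 1051.
Round 2 (the husband proposes): the wife can get 1051 next round, worth 0.96 × 1051 = 1008.96 now; the husband offers that and keeps 191.04.
Round 1 (the wife proposes): the husband can get 191.04 next round, worth 0.49 × 191.04 = 93.6096 now. The wife offers 93.6096 and keeps 1200 − 93.6096 = 1106.3904.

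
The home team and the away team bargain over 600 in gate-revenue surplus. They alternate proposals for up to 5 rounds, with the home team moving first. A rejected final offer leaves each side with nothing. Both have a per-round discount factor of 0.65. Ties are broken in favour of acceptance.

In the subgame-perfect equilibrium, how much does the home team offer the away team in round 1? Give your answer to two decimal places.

194.17

Round 5 (the home team proposes): rejection yields 0 for the away team; the home team offers 0 and keeps 600.
Round 4 (the away team proposes): the home team can get 600 next round, worth 0.65 × 600 = 390 now, so the away team offers 390, keeping 210.
Round 3 (the home team proposes): the away team can get 210 next round, worth 0.65 × 210 = 136.5 now, so the home team offers 136.5, keeping 463.5.
Round 2 (the away team proposes): the home team can get 463.5 next round, worth 0.65 × 463.5 = 301.275 now; the away team offers that and keeps 298.725.
Round 1 (the home team proposes): the away team can get 298.725 next round, worth 0.65 × 298.725 = 194.17125 now, so the home team offers 194.17125, keeping 405.82875.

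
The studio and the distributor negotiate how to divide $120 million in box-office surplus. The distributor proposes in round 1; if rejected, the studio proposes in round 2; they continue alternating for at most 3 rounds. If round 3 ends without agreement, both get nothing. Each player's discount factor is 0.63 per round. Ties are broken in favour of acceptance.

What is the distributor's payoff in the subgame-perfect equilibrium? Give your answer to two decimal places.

Round 3 (the distributor proposes): the studio will accept anything ≥ 0, so the distributor offers 0 and keeps 120.
Round 2 (the studio proposes): the distributor can get 120 next round, worth 0.63 × 120 = 75.6 now. The studio offers 75.6 and keeps 120 − 75.6 = 44.4.
Round 1 (the distributor proposes): the studio can get 44.4 next round, worth 0.63 × 44.4 = 27.972 now, so the distributor offers 27.972, keeping 92.028.

92.03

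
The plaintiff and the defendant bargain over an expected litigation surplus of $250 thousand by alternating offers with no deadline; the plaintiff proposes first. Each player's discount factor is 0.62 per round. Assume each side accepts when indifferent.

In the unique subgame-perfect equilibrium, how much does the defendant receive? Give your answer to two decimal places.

95.68

Let x be the plaintiff's share when the plaintiff proposes and y be the defendant's share when the defendant proposes.
The defendant accepts iff offered ≥ 0.62·y, so x = 250 − 0.62y. Symmetrically y = 250 − 0.62x.
Substituting: x = 250 − 0.62(250 − 0.62x), giving x(1 − 0.62·0.62) = 250(1 − 0.62).
So x = 250 × 0.38 / 0.6156 ≈ 154.3210, and the defendant receives 250 − x ≈ 95.6790.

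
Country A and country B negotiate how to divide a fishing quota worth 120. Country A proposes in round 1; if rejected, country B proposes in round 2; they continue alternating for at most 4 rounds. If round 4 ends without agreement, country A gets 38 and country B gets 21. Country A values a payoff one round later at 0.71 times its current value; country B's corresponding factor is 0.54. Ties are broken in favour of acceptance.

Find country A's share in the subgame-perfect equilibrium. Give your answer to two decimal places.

84.23

By backward induction:
Round 4 (country B proposes): country A gets 38 if talks fail, so country B offers 38 and keeps 82.
Round 3 (country A proposes): country B can get 82 next round, worth 0.54 × 82 = 44.28 now, so country A offers 44.28, keeping 75.72.
Round 2 (country B proposes): country A can get 75.72 next round, worth 0.71 × 75.72 = 53.7612 now. Country B offers 53.7612 and keeps 120 − 53.7612 = 66.2388.
Round 1 (country A proposes): country B can get 66.2388 next round, worth 0.54 × 66.2388 = 35.768952 now. Country A offers 35.768952 and keeps 120 − 35.768952 = 84.231048.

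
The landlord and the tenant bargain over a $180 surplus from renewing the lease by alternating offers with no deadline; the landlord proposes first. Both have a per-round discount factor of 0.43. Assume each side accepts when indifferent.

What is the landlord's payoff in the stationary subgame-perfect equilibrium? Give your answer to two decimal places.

In a stationary SPE each proposer offers the other exactly their discounted continuation value.
If the landlord keeps x when proposing and the tenant keeps y when proposing, then x = 180 − 0.43y and y = 180 − 0.43x.
Solving: x = 180(1 − 0.43) / (1 − 0.43·0.43) = 102.6 / 0.8151 ≈ 125.8741.
The tenant gets 180 − 125.8741 ≈ 54.1259.

125.87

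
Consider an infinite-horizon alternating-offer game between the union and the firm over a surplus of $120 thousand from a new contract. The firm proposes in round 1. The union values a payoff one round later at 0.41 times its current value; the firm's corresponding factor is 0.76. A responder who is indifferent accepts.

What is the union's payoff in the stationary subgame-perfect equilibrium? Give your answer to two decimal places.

17.15

Let x be the firm's share when the firm proposes and y be the union's share when the union proposes.
The union accepts iff offered ≥ 0.41·y, so x = 120 − 0.41y. Symmetrically y = 120 − 0.76x.
Substituting: x = 120 − 0.41(120 − 0.76x), giving x(1 − 0.76·0.41) = 120(1 − 0.41).
So x = 120 × 0.59 / 0.6884 ≈ 102.8472, and the union receives 120 − x ≈ 17.1528.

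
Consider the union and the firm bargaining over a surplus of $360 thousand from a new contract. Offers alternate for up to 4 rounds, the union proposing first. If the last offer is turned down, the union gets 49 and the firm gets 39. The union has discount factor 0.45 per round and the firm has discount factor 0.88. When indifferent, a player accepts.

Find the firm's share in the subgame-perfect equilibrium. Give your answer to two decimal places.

Round 4 (the firm proposes): the union gets 49 if talks fail, so the firm offers 49 and keeps 311.
Round 3 (the union proposes): the firm can get 311 next round, worth 0.88 × 311 = 273.68 now; the union offers that and keeps 86.32.
Round 2 (the firm proposes): the union can get 86.32 next round, worth 0.45 × 86.32 = 38.844 now. The firm offers 38.844 and keeps 360 − 38.844 = 321.156.
Round 1 (the union proposes): the firm can get 321.156 next round, worth 0.88 × 321.156 = 282.61728 now; the union offers that and keeps 77.38272.

282.62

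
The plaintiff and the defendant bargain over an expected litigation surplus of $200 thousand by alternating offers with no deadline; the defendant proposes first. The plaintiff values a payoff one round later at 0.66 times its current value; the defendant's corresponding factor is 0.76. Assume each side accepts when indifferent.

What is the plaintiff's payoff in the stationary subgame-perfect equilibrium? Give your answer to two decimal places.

63.56

In a stationary SPE each proposer offers the other exactly their discounted continuation value.
If the defendant keeps x when proposing and the plaintiff keeps y when proposing, then x = 200 − 0.66y and y = 200 − 0.76x.
Solving: x = 200(1 − 0.66) / (1 − 0.76·0.66) = 68 / 0.4984 ≈ 136.4366.
The plaintiff gets 200 − 136.4366 ≈ 63.5634.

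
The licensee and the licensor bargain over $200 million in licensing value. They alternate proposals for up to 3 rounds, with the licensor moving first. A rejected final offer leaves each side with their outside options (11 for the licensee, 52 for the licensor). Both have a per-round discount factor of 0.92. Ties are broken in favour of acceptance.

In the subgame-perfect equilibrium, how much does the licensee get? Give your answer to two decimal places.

Round 3 (the licensor proposes): the licensee gets 11 if talks fail, so the licensor offers 11 and keeps 189.
Round 2 (the licensee proposes): the licensor can get 189 next round, worth 0.92 × 189 = 173.88 now. The licensee offers 173.88 and keeps 200 − 173.88 = 26.12.
Round 1 (the licensor proposes): the licensee can get 26.12 next round, worth 0.92 × 26.12 = 24.0304 now. The licensor offers 24.0304 and keeps 200 − 24.0304 = 175.9696.

24.03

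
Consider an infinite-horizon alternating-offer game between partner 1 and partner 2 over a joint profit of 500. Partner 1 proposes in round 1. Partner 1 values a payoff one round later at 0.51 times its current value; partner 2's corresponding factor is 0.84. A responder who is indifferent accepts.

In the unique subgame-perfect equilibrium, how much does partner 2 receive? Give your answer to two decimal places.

When partner 1 proposes, partner 2 accepts any offer worth at least 0.84 times what partner 2 would get by proposing next round; and vice versa.
This gives x = 500 − 0.84y and y = 500 − 0.51x, where x and y are each side's share when it proposes.
Hence (1 − 0.84·0.51)x = 500(1 − 0.84), i.e. 0.5716·x = 80.
x ≈ 139.9580; partner 2's share is 500 − x ≈ 360.0420.

360.04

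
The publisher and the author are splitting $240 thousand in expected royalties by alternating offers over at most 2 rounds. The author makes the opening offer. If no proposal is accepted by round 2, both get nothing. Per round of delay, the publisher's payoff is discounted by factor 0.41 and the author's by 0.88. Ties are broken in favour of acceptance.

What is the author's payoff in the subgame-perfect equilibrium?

141.6

Round 2 (the publisher proposes): rejection yields 0 for the author; the publisher offers 0 and keeps 240.
Round 1 (the author proposes): the publisher can get 240 next round, worth 0.41 × 240 = 98.4 now. The author offers 98.4 and keeps 240 − 98.4 = 141.6.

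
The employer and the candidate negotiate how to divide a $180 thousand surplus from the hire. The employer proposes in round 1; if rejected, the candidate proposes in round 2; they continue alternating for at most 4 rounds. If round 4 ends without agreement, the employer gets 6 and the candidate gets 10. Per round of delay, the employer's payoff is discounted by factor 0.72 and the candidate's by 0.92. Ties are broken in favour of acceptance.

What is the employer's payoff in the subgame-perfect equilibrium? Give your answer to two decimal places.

27.60

Round 4 (the candidate proposes): the employer gets 6 if talks fail, so the candidate offers 6 and keeps 174.
Round 3 (the employer proposes): the candidate can get 174 next round, worth 0.92 × 174 = 160.08 now, so the employer offers 160.08, keeping 19.92.
Round 2 (the candidate proposes): the employer can get 19.92 next round, worth 0.72 × 19.92 = 14.3424 now. The candidate offers 14.3424 and keeps 180 − 14.3424 = 165.6576.
Round 1 (the employer proposes): the candidate can get 165.6576 next round, worth 0.92 × 165.6576 = 152.404992 now, so the employer offers 152.404992, keeping 27.595008.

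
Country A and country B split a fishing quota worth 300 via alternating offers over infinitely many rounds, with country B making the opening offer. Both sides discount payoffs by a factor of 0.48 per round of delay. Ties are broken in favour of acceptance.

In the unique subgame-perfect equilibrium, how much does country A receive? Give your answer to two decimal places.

97.30

In a stationary SPE each proposer offers the other exactly their discounted continuation value.
If country B keeps x when proposing and country A keeps y when proposing, then x = 300 − 0.48y and y = 300 − 0.48x.
Solving: x = 300(1 − 0.48) / (1 − 0.48·0.48) = 156 / 0.7696 ≈ 202.7027.
Country A gets 300 − 202.7027 ≈ 97.2973.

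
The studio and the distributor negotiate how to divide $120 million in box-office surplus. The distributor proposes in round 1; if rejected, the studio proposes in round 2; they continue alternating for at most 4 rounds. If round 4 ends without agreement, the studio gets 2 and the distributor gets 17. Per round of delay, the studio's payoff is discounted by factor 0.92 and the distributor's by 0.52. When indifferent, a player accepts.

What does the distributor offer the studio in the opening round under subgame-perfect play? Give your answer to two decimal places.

Round 4 (the studio proposes): the distributor gets 17 if talks fail, so the studio offers 17 and keeps 103.
Round 3 (the distributor proposes): the studio can get 103 next round, worth 0.92 × 103 = 94.76 now; the distributor offers that and keeps 25.24.
Round 2 (the studio proposes): the distributor can get 25.24 next round, worth 0.52 × 25.24 = 13.1248 now, so the studio offers 13.1248, keeping 106.8752.
Round 1 (the distributor proposes): the studio can get 106.8752 next round, worth 0.92 × 106.8752 = 98.325184 now; the distributor offers that and keeps 21.674816.

98.33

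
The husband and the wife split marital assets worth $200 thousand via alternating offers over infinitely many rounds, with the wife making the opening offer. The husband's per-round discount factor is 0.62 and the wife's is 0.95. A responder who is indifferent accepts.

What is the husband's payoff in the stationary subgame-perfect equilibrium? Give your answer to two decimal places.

In a stationary SPE each proposer offers the other exactly their discounted continuation value.
If the wife keeps x when proposing and the husband keeps y when proposing, then x = 200 − 0.62y and y = 200 − 0.95x.
Solving: x = 200(1 − 0.62) / (1 − 0.95·0.62) = 76 / 0.411 ≈ 184.9148.
The husband gets 200 − 184.9148 ≈ 15.0852.

15.09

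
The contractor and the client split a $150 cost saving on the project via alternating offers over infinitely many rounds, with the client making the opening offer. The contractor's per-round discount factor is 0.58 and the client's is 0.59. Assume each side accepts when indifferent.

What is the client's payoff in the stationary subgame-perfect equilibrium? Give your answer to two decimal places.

When the client proposes, the contractor accepts any offer worth at least 0.58 times what the contractor would get by proposing next round; and vice versa.
This gives x = 150 − 0.58y and y = 150 − 0.59x, where x and y are each side's share when it proposes.
Hence (1 − 0.58·0.59)x = 150(1 − 0.58), i.e. 0.6578·x = 63.
x ≈ 95.7738; the contractor's share is 150 − x ≈ 54.2262.

95.77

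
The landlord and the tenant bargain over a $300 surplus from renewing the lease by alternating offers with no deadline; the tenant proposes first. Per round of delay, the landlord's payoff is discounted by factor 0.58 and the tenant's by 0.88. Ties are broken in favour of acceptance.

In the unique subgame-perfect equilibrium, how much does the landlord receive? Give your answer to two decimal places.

Let x be the tenant's share when the tenant proposes and y be the landlord's share when the landlord proposes.
The landlord accepts iff offered ≥ 0.58·y, so x = 300 − 0.58y. Symmetrically y = 300 − 0.88x.
Substituting: x = 300 − 0.58(300 − 0.88x), giving x(1 − 0.88·0.58) = 300(1 − 0.58).
So x = 300 × 0.42 / 0.4896 ≈ 257.3529, and the landlord receives 300 − x ≈ 42.6471.

42.65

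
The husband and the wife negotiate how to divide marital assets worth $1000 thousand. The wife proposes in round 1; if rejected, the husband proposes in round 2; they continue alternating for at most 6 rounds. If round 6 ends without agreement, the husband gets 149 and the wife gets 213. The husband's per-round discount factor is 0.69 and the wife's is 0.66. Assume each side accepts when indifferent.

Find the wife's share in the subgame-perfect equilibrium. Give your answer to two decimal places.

By backward induction:
Round 6 (the husband proposes): the wife gets 213 if talks fail, so the husband offers 213 and keeps 787.
Round 5 (the wife proposes): the husband can get 787 next round, worth 0.69 × 787 = 543.03 now. The wife offers 543.03 and keeps 1000 − 543.03 = 456.97.
Round 4 (the husband proposes): the wife can get 456.97 next round, worth 0.66 × 456.97 = 301.6002 now, so the husband offers 301.6002, keeping 698.3998.
Round 3 (the wife proposes): the husband can get 698.3998 next round, worth 0.69 × 698.3998 = 481.895862 now, so the wife offers 481.895862, keeping 518.104138.
Round 2 (the husband proposes): the wife can get 518.104138 next round, worth 0.66 × 518.104138 = 341.94873108 now, so the husband offers 341.94873108, keeping 658.05126892.
Round 1 (the wife proposes): the husband can get 658.05126892 next round, worth 0.69 × 658.05126892 = 454.0553755548 now, so the wife offers 454.0553755548, keeping 545.9446244452.

545.94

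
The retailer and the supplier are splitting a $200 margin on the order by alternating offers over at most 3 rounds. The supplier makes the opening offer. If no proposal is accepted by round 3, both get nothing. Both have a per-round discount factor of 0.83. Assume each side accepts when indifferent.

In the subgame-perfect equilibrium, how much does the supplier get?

Round 3 (the supplier proposes): the retailer will accept anything ≥ 0, so the supplier offers 0 and keeps 200.
Round 2 (the retailer proposes): the supplier can get 200 next round, worth 0.83 × 200 = 166 now; the retailer offers that and keeps 34.
Round 1 (the supplier proposes): the retailer can get 34 next round, worth 0.83 × 34 = 28.22 now, so the supplier offers 28.22, keeping 171.78.

171.78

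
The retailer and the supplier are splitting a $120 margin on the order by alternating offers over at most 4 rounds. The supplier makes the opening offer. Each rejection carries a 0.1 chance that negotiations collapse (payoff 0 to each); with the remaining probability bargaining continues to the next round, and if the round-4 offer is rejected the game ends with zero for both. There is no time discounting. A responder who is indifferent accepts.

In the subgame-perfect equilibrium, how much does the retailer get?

Round 4 (the retailer proposes): rejection yields 0 for the supplier; the retailer offers 0 and keeps 120.
Round 3 (the supplier proposes): rejecting gives the retailer an expected 0.9 × 120 = 108; the supplier offers that and keeps 12.
Round 2 (the retailer proposes): rejecting gives the supplier an expected 0.9 × 12 = 10.8. The retailer offers 10.8 and keeps 120 − 10.8 = 109.2.
Round 1 (the supplier proposes): rejecting gives the retailer an expected 0.9 × 109.2 = 98.28, so the supplier offers 98.28, keeping 21.72.

98.28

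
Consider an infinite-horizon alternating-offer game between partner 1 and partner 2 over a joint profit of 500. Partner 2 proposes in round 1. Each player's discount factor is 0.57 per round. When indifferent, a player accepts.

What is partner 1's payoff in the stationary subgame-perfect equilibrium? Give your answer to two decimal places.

Let x be partner 2's share when partner 2 proposes and y be partner 1's share when partner 1 proposes.
Partner 1 accepts iff offered ≥ 0.57·y, so x = 500 − 0.57y. Symmetrically y = 500 − 0.57x.
Substituting: x = 500 − 0.57(500 − 0.57x), giving x(1 − 0.57·0.57) = 500(1 − 0.57).
So x = 500 × 0.43 / 0.6751 ≈ 318.4713, and partner 1 receives 500 − x ≈ 181.5287.

181.53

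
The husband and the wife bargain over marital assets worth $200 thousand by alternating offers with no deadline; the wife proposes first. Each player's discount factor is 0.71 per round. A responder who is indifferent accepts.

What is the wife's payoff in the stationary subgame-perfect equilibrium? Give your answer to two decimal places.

When the wife proposes, the husband accepts any offer worth at least 0.71 times what the husband would get by proposing next round; and vice versa.
This gives x = 200 − 0.71y and y = 200 − 0.71x, where x and y are each side's share when it proposes.
Hence (1 − 0.71·0.71)x = 200(1 − 0.71), i.e. 0.4959·x = 58.
x ≈ 116.9591; the husband's share is 200 − x ≈ 83.0409.

116.96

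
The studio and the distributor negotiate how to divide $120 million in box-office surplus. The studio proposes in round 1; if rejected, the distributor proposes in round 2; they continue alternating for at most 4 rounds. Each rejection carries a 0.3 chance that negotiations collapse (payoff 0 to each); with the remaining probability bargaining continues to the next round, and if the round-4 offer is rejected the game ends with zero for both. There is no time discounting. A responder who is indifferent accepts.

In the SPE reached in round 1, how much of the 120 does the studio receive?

53.64

By backward induction:
Round 4 (the distributor proposes): the studio will accept anything ≥ 0, so the distributor offers 0 and keeps 120.
Round 3 (the studio proposes): rejecting gives the distributor an expected 0.7 × 120 = 84; the studio offers that and keeps 36.
Round 2 (the distributor proposes): rejecting gives the studio an expected 0.7 × 36 = 25.2, so the distributor offers 25.2, keeping 94.8.
Round 1 (the studio proposes): rejecting gives the distributor an expected 0.7 × 94.8 = 66.36; the studio offers that and keeps 53.64.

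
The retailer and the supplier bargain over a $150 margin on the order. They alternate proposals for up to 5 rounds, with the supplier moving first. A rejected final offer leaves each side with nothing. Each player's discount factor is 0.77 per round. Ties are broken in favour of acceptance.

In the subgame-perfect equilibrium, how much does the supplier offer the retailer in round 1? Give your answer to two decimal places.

42.32

By backward induction:
Round 5 (the supplier proposes): rejection yields 0 for the retailer; the supplier offers 0 and keeps 150.
Round 4 (the retailer proposes): the supplier can get 150 next round, worth 0.77 × 150 = 115.5 now, so the retailer offers 115.5, keeping 34.5.
Round 3 (the supplier proposes): the retailer can get 34.5 next round, worth 0.77 × 34.5 = 26.565 now; the supplier offers that and keeps 123.435.
Round 2 (the retailer proposes): the supplier can get 123.435 next round, worth 0.77 × 123.435 = 95.04495 now. The retailer offers 95.04495 and keeps 150 − 95.04495 = 54.95505.
Round 1 (the supplier proposes): the retailer can get 54.95505 next round, worth 0.77 × 54.95505 = 42.3153885 now. The supplier offers 42.3153885 and keeps 150 − 42.3153885 = 107.6846115.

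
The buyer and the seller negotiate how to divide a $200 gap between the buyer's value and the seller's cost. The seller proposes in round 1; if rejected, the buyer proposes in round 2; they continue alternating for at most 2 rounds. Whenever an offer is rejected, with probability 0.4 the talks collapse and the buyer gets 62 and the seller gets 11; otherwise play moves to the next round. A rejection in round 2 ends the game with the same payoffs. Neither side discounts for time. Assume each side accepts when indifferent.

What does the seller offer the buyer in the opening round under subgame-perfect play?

Round 2 (the buyer proposes): the seller gets 11 if talks fail, so the buyer offers 11 and keeps 189.
Round 1 (the seller proposes): rejecting gives the buyer an expected 0.6 × 189 + 0.4 × 62 = 138.2; the seller offers that and keeps 61.8.

138.2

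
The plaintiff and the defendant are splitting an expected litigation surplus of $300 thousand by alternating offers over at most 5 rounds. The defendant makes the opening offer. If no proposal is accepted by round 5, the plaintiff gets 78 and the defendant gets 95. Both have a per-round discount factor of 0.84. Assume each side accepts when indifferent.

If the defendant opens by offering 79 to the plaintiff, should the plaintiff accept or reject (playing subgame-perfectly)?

Reject

Round 5 (the defendant proposes): the plaintiff gets 78 if talks fail, so the defendant offers 78 and keeps 222.
Round 4 (the plaintiff proposes): the defendant can get 222 next round, worth 0.84 × 222 = 186.48 now. The plaintiff offers 186.48 and keeps 300 − 186.48 = 113.52.
Round 3 (the defendant proposes): the plaintiff can get 113.52 next round, worth 0.84 × 113.52 = 95.3568 now; the defendant offers that and keeps 204.6432.
Round 2 (the plaintiff proposes): the defendant can get 204.6432 next round, worth 0.84 × 204.6432 = 171.900288 now, so the plaintiff offers 171.900288, keeping 128.099712.
So by rejecting in round 1, the plaintiff gets 128.099712 next round, worth 0.84 × 128.099712 = 107.60375808 now.
Offer 79 < 107.60375808, so the plaintiff rejects.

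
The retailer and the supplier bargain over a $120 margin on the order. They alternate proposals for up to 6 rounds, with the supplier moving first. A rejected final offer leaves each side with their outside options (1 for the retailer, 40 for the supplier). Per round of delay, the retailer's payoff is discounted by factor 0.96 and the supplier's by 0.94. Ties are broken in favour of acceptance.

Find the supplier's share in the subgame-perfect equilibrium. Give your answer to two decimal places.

44.31

Round 6 (the retailer proposes): the supplier gets 40 if talks fail, so the retailer offers 40 and keeps 80.
Round 5 (the supplier proposes): the retailer can get 80 next round, worth 0.96 × 80 = 76.8 now; the supplier offers that and keeps 43.2.
Round 4 (the retailer proposes): the supplier can get 43.2 next round, worth 0.94 × 43.2 = 40.608 now, so the retailer offers 40.608, keeping 79.392.
Round 3 (the supplier proposes): the retailer can get 79.392 next round, worth 0.96 × 79.392 = 76.21632 now; the supplier offers that and keeps 43.78368.
Round 2 (the retailer proposes): the supplier can get 43.78368 next round, worth 0.94 × 43.78368 = 41.1566592 now; the retailer offers that and keeps 78.8433408.
Round 1 (the supplier proposes): the retailer can get 78.8433408 next round, worth 0.96 × 78.8433408 = 75.689607168 now, so the supplier offers 75.689607168, keeping 44.310392832.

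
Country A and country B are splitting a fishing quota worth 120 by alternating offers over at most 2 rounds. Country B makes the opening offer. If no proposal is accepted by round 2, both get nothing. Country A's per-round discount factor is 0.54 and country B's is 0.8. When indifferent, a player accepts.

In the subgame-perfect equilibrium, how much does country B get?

Round 2 (country A proposes): country B will accept anything ≥ 0, so country A offers 0 and keeps 120.
Round 1 (country B proposes): country A can get 120 next round, worth 0.54 × 120 = 64.8 now; country B offers that and keeps 55.2.

55.2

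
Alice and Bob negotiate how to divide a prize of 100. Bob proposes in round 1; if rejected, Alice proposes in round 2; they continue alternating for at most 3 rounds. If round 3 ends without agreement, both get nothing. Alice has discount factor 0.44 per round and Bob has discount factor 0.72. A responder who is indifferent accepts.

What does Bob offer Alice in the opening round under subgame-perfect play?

12.32

Round 3 (Bob proposes): rejection yields 0 for Alice; Bob offers 0 and keeps 100.
Round 2 (Alice proposes): Bob can get 100 next round, worth 0.72 × 100 = 72 now. Alice offers 72 and keeps 100 − 72 = 28.
Round 1 (Bob proposes): Alice can get 28 next round, worth 0.44 × 28 = 12.32 now, so Bob offers 12.32, keeping 87.68.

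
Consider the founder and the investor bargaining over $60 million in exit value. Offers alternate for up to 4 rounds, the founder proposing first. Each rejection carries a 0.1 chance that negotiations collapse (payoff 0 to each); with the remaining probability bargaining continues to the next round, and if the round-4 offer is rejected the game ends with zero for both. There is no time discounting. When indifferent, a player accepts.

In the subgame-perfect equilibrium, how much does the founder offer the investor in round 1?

Round 4 (the investor proposes): rejection yields 0 for the founder; the investor offers 0 and keeps 60.
Round 3 (the founder proposes): rejecting gives the investor an expected 0.9 × 60 = 54. The founder offers 54 and keeps 60 − 54 = 6.
Round 2 (the investor proposes): rejecting gives the founder an expected 0.9 × 6 = 5.4; the investor offers that and keeps 54.6.
Round 1 (the founder proposes): rejecting gives the investor an expected 0.9 × 54.6 = 49.14; the founder offers that and keeps 10.86.

49.14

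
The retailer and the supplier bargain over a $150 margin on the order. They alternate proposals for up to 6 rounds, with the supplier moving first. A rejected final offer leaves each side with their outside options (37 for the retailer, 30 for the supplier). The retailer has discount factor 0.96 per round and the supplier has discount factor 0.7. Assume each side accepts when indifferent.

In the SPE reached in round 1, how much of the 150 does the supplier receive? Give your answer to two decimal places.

25.75

By backward induction:
Round 6 (the retailer proposes): the supplier gets 30 if talks fail, so the retailer offers 30 and keeps 120.
Round 5 (the supplier proposes): the retailer can get 120 next round, worth 0.96 × 120 = 115.2 now; the supplier offers that and keeps 34.8.
Round 4 (the retailer proposes): the supplier can get 34.8 next round, worth 0.7 × 34.8 = 24.36 now. The retailer offers 24.36 and keeps 150 − 24.36 = 125.64.
Round 3 (the supplier proposes): the retailer can get 125.64 next round, worth 0.96 × 125.64 = 120.6144 now; the supplier offers that and keeps 29.3856.
Round 2 (the retailer proposes): the supplier can get 29.3856 next round, worth 0.7 × 29.3856 = 20.56992 now; the retailer offers that and keeps 129.43008.
Round 1 (the supplier proposes): the retailer can get 129.43008 next round, worth 0.96 × 129.43008 = 124.2528768 now. The supplier offers 124.2528768 and keeps 150 − 124.2528768 = 25.7471232.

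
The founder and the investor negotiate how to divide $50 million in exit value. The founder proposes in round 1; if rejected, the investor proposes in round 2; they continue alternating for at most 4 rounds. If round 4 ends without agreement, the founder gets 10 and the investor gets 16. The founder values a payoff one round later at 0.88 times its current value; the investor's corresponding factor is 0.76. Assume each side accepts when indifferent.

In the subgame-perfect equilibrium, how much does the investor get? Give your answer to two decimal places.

Round 4 (the investor proposes): the founder gets 10 if talks fail, so the investor offers 10 and keeps 40.
Round 3 (the founder proposes): the investor can get 40 next round, worth 0.76 × 40 = 30.4 now; the founder offers that and keeps 19.6.
Round 2 (the investor proposes): the founder can get 19.6 next round, worth 0.88 × 19.6 = 17.248 now. The investor offers 17.248 and keeps 50 − 17.248 = 32.752.
Round 1 (the founder proposes): the investor can get 32.752 next round, worth 0.76 × 32.752 = 24.89152 now. The founder offers 24.89152 and keeps 50 − 24.89152 = 25.10848.

24.89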